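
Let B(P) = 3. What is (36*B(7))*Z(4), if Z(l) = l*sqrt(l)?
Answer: 864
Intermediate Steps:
Z(l) = l**(3/2)
(36*B(7))*Z(4) = (36*3)*4**(3/2) = 108*8 = 864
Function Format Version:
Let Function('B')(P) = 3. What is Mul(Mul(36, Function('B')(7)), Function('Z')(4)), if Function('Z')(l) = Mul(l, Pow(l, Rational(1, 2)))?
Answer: 864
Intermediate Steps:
Function('Z')(l) = Pow(l, Rational(3, 2))
Mul(Mul(36, Function('B')(7)), Function('Z')(4)) = Mul(Mul(36, 3), Pow(4, Rational(3, 2))) = Mul(108, 8) = 864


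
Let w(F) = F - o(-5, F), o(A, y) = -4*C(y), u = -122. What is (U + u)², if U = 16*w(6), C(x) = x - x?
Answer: 676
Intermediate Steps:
C(x) = 0
o(A, y) = 0 (o(A, y) = -4*0 = 0)
w(F) = F (w(F) = F - 1*0 = F + 0 = F)
U = 96 (U = 16*6 = 96)
(U + u)² = (96 - 122)² = (-26)² = 676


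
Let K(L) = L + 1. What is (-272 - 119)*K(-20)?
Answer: 7429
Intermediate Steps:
K(L) = 1 + L
(-272 - 119)*K(-20) = (-272 - 119)*(1 - 20) = -391*(-19) = 7429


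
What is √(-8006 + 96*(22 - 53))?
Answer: 17*I*√38 ≈ 104.8*I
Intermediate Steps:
√(-8006 + 96*(22 - 53)) = √(-8006 + 96*(-31)) = √(-8006 - 2976) = √(-10982) = 17*I*√38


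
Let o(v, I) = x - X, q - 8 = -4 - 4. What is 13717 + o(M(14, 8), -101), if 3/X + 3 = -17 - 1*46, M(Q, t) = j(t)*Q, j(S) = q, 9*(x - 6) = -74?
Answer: 2715535/198 ≈ 13715.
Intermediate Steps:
x = -20/9 (x = 6 + (1/9)*(-74) = 6 - 74/9 = -20/9 ≈ -2.2222)
q = 0 (q = 8 + (-4 - 4) = 8 - 8 = 0)
j(S) = 0
M(Q, t) = 0 (M(Q, t) = 0*Q = 0)
X = -1/22 (X = 3/(-3 + (-17 - 1*46)) = 3/(-3 + (-17 - 46)) = 3/(-3 - 63) = 3/(-66) = 3*(-1/66) = -1/22 ≈ -0.045455)
o(v, I) = -431/198 (o(v, I) = -20/9 - 1*(-1/22) = -20/9 + 1/22 = -431/198)
13717 + o(M(14, 8), -101) = 13717 - 431/198 = 2715535/198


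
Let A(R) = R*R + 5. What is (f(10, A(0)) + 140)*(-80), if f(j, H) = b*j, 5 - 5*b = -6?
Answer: -12960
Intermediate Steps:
b = 11/5 (b = 1 - ⅕*(-6) = 1 + 6/5 = 11/5 ≈ 2.2000)
A(R) = 5 + R² (A(R) = R² + 5 = 5 + R²)
f(j, H) = 11*j/5
(f(10, A(0)) + 140)*(-80) = ((11/5)*10 + 140)*(-80) = (22 + 140)*(-80) = 162*(-80) = -12960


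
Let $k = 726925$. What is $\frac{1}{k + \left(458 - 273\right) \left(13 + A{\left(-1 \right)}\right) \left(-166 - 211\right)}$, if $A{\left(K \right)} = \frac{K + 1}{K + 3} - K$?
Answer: $- \frac{1}{249505} \approx -4.0079 \cdot 10^{-6}$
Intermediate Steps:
$A{\left(K \right)} = - K + \frac{1 + K}{3 + K}$ ($A{\left(K \right)} = \frac{1 + K}{3 + K} - K = - K + \frac{1 + K}{3 + K}$)
$\frac{1}{k + \left(458 - 273\right) \left(13 + A{\left(-1 \right)}\right) \left(-166 - 211\right)} = \frac{1}{726925 + \left(458 - 273\right) \left(13 + \frac{1 - \left(-1\right)^{2} - -2}{3 - 1}\right) \left(-166 - 211\right)} = \frac{1}{726925 + 185 \left(13 + \frac{1 - 1 + 2}{2}\right) \left(-377\right)} = \frac{1}{726925 + 185 \left(13 + \frac{1}{2} \cdot 2\right) \left(-377\right)} = \frac{1}{726925 + 185 \left(13 + 1\right) \left(-377\right)} = \frac{1}{726925 + 185 \cdot 14 \left(-377\right)} = \frac{1}{726925 + 185 \left(-5278\right)} = \frac{1}{726925 - 976430} = \frac{1}{-249505} = - \frac{1}{249505}$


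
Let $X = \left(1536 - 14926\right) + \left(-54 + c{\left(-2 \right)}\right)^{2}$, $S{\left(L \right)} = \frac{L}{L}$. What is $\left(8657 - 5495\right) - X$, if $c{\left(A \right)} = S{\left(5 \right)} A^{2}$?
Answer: $14052$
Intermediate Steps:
$S{\left(L \right)} = 1$
$c{\left(A \right)} = A^{2}$ ($c{\left(A \right)} = 1 A^{2} = A^{2}$)
$X = -10890$ ($X = \left(1536 - 14926\right) + \left(-54 + \left(-2\right)^{2}\right)^{2} = -13390 + \left(-54 + 4\right)^{2} = -13390 + \left(-50\right)^{2} = -13390 + 2500 = -10890$)
$\left(8657 - 5495\right) - X = \left(8657 - 5495\right) - -10890 = 3162 + 10890 = 14052$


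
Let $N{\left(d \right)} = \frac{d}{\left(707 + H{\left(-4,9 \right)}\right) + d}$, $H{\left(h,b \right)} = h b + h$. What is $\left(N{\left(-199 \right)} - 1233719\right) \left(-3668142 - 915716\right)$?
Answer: $\frac{1323315549742939}{234} \approx 5.6552 \cdot 10^{12}$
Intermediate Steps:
$H{\left(h,b \right)} = h + b h$ ($H{\left(h,b \right)} = b h + h = h + b h$)
$N{\left(d \right)} = \frac{d}{667 + d}$ ($N{\left(d \right)} = \frac{d}{\left(707 - 4 \left(1 + 9\right)\right) + d} = \frac{d}{\left(707 - 40\right) + d} = \frac{d}{667 + d}$)
$\left(N{\left(-199 \right)} - 1233719\right) \left(-3668142 - 915716\right) = \left(- \frac{199}{667 - 199} - 1233719\right) \left(-3668142 - 915716\right) = \left(- \frac{199}{468} - 1233719\right) \left(-4583858\right) = \left(- \frac{577380691}{468}\right) \left(-4583858\right) = \frac{1323315549742939}{234}$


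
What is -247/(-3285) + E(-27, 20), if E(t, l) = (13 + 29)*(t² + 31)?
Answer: 104857447/3285 ≈ 31920.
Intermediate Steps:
E(t, l) = 1302 + 42*t² (E(t, l) = 42*(31 + t²) = 1302 + 42*t²)
-247/(-3285) + E(-27, 20) = -247/(-3285) + (1302 + 42*(-27)²) = -247*(-1/3285) + (1302 + 42*729) = 247/3285 + (1302 + 30618) = 247/3285 + 31920 = 104857447/3285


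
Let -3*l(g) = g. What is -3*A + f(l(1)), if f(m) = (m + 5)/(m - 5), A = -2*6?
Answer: 281/8 ≈ 35.125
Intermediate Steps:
A = -12
l(g) = -g/3
f(m) = (5 + m)/(-5 + m)
-3*A + f(l(1)) = -3*(-12) + (5 - 1/3*1)/(-5 - 1/3*1) = 36 + (5 - 1/3)/(-5 - 1/3) = 36 + (14/3)/(-16/3) = 36 - 3/16*14/3 = 36 - 7/8 = 281/8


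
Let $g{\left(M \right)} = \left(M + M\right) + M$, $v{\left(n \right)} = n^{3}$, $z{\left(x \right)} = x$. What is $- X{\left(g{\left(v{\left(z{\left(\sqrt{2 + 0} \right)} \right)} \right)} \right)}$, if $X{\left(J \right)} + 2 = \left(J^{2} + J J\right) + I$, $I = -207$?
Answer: $65$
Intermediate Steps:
$g{\left(M \right)} = 3 M$ ($g{\left(M \right)} = 2 M + M = 3 M$)
$X{\left(J \right)} = -209 + 2 J^{2}$ ($X{\left(J \right)} = -2 - \left(207 - J^{2} - J J\right) = -2 + \left(\left(J^{2} + J^{2}\right) - 207\right) = -2 + \left(2 J^{2} - 207\right) = -2 + \left(-207 + 2 J^{2}\right) = -209 + 2 J^{2}$)
$- X{\left(g{\left(v{\left(z{\left(\sqrt{2 + 0} \right)} \right)} \right)} \right)} = - (-209 + 2 \left(3 \left(\sqrt{2 + 0}\right)^{3}\right)^{2}) = - (-209 + 2 \left(3 \left(\sqrt{2}\right)^{3}\right)^{2}) = - (-209 + 2 \left(3 \cdot 2 \sqrt{2}\right)^{2}) = - (-209 + 2 \left(6 \sqrt{2}\right)^{2}) = - (-209 + 2 \cdot 72) = - (-209 + 144) = \left(-1\right) \left(-65\right) = 65$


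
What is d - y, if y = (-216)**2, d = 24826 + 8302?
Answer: -13528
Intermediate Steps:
d = 33128
y = 46656
d - y = 33128 - 1*46656 = 33128 - 46656 = -13528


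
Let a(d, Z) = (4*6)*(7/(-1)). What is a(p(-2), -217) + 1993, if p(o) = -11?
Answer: 1825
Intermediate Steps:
a(d, Z) = -168 (a(d, Z) = 24*(7*(-1)) = 24*(-7) = -168)
a(p(-2), -217) + 1993 = -168 + 1993 = 1825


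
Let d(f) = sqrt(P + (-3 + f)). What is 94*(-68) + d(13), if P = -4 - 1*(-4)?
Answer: -6392 + sqrt(10) ≈ -6388.8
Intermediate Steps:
P = 0 (P = -4 + 4 = 0)
d(f) = sqrt(-3 + f) (d(f) = sqrt(0 + (-3 + f)) = sqrt(-3 + f))
94*(-68) + d(13) = 94*(-68) + sqrt(-3 + 13) = -6392 + sqrt(10)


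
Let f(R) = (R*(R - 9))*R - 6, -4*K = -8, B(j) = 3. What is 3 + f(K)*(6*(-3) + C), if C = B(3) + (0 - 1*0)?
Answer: 513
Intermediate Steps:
K = 2 (K = -¼*(-8) = 2)
f(R) = -6 + R²*(-9 + R) (f(R) = (R*(-9 + R))*R - 6 = R²*(-9 + R) - 6 = -6 + R²*(-9 + R))
C = 3 (C = 3 + (0 - 1*0) = 3 + (0 + 0) = 3 + 0 = 3)
3 + f(K)*(6*(-3) + C) = 3 + (-6 + 2³ - 9*2²)*(6*(-3) + 3) = 3 + (-6 + 8 - 9*4)*(-18 + 3) = 3 + (-6 + 8 - 36)*(-15) = 3 - 34*(-15) = 3 + 510 = 513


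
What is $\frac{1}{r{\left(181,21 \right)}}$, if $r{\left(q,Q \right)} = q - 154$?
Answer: $\frac{1}{27} \approx 0.037037$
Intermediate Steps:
$r{\left(q,Q \right)} = -154 + q$
$\frac{1}{r{\left(181,21 \right)}} = \frac{1}{-154 + 181} = \frac{1}{27}$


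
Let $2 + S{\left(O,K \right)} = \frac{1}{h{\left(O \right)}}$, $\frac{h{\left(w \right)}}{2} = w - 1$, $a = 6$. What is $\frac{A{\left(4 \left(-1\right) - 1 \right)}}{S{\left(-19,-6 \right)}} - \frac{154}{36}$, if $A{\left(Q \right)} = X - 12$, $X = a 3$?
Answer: $- \frac{391}{54} \approx -7.2407$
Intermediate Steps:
$X = 18$ ($X = 6 \cdot 3 = 18$)
$h{\left(w \right)} = -2 + 2 w$ ($h{\left(w \right)} = 2 \left(w - 1\right) = 2 \left(-1 + w\right) = -2 + 2 w$)
$A{\left(Q \right)} = 6$ ($A{\left(Q \right)} = 18 - 12 = 6$)
$S{\left(O,K \right)} = -2 + \frac{1}{-2 + 2 O}$
$\frac{A{\left(4 \left(-1\right) - 1 \right)}}{S{\left(-19,-6 \right)}} - \frac{154}{36} = \frac{6}{\frac{1}{2} \frac{1}{-1 - 19} \left(5 - -76\right)} - \frac{154}{36} = \frac{6}{\frac{1}{2} \frac{1}{-20} \left(5 + 76\right)} - \frac{77}{18} = \frac{6}{\frac{1}{2} \left(- \frac{1}{20}\right) 81} - \frac{77}{18} = \frac{6}{- \frac{81}{40}} - \frac{77}{18} = 6 \left(- \frac{40}{81}\right) - \frac{77}{18} = - \frac{80}{27} - \frac{77}{18} = - \frac{391}{54}$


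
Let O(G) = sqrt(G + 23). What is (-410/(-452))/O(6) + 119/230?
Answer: 119/230 + 205*sqrt(29)/6554 ≈ 0.68583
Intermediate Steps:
O(G) = sqrt(23 + G)
(-410/(-452))/O(6) + 119/230 = (-410/(-452))/(sqrt(23 + 6)) + 119/230 = (-410*(-1/452))/(sqrt(29)) + 119*(1/230) = 205*(sqrt(29)/29)/226 + 119/230 = 205*sqrt(29)/6554 + 119/230 = 119/230 + 205*sqrt(29)/6554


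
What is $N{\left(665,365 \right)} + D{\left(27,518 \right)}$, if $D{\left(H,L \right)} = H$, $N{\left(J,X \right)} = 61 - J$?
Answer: $-577$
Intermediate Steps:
$N{\left(665,365 \right)} + D{\left(27,518 \right)} = \left(61 - 665\right) + 27 = -604 + 27 = -577$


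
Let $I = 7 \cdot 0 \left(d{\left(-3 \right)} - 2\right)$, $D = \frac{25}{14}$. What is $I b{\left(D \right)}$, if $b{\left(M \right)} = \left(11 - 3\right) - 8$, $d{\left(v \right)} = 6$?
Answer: $0$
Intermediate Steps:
$D = \frac{25}{14}$ ($D = 25 \cdot \frac{1}{14} = \frac{25}{14} \approx 1.7857$)
$b{\left(M \right)} = 0$ ($b{\left(M \right)} = 8 - 8 = 0$)
$I = 0$ ($I = 7 \cdot 0 \left(6 - 2\right) = 0 \cdot 4 = 0$)
$I b{\left(D \right)} = 0 \cdot 0 = 0$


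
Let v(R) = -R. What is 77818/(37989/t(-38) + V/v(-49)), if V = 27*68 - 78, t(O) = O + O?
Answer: -289794232/1727853 ≈ -167.72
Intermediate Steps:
t(O) = 2*O
V = 1758 (V = 1836 - 78 = 1758)
77818/(37989/t(-38) + V/v(-49)) = 77818/(37989/((2*(-38))) + 1758/((-1*(-49)))) = 77818/(37989/(-76) + 1758/49) = 77818/(37989*(-1/76) + 1758*(1/49)) = 77818/(-37989/76 + 1758/49) = 77818/(-1727853/3724) = 77818*(-3724/1727853) = -289794232/1727853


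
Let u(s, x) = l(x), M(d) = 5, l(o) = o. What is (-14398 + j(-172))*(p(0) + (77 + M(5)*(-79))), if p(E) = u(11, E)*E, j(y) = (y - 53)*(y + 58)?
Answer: -3578136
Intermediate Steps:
u(s, x) = x
j(y) = (-53 + y)*(58 + y)
p(E) = E² (p(E) = E*E = E²)
(-14398 + j(-172))*(p(0) + (77 + M(5)*(-79))) = (-14398 + (-3074 + (-172)² + 5*(-172)))*(0² + (77 + 5*(-79))) = (-14398 + (-3074 + 29584 - 860))*(0 + (77 - 395)) = (-14398 + 25650)*(0 - 318) = 11252*(-318) = -3578136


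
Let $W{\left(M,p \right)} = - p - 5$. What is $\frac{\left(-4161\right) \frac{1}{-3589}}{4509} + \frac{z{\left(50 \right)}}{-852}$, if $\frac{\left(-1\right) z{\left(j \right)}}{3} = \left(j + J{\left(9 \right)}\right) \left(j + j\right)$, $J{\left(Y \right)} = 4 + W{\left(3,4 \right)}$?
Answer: $\frac{6068648852}{382992957} \approx 15.845$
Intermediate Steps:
$W{\left(M,p \right)} = -5 - p$
$J{\left(Y \right)} = -5$ ($J{\left(Y \right)} = 4 - 9 = -5$)
$z{\left(j \right)} = - 6 j \left(-5 + j\right)$ ($z{\left(j \right)} = - 3 \left(j - 5\right) \left(j + j\right) = - 3 \left(-5 + j\right) 2 j = - 3 \cdot 2 j \left(-5 + j\right) = - 6 j \left(-5 + j\right)$)
$\frac{\left(-4161\right) \frac{1}{-3589}}{4509} + \frac{z{\left(50 \right)}}{-852} = \frac{\left(-4161\right) \frac{1}{-3589}}{4509} + \frac{6 \cdot 50 \left(5 - 50\right)}{-852} = \left(-4161\right) \left(- \frac{1}{3589}\right) \frac{1}{4509} + 6 \cdot 50 \left(5 - 50\right) \left(- \frac{1}{852}\right) = \frac{4161}{3589} \cdot \frac{1}{4509} + 6 \cdot 50 \left(-45\right) \left(- \frac{1}{852}\right) = \frac{1387}{5394267} - - \frac{1125}{71} = \frac{1387}{5394267} + \frac{1125}{71} = \frac{6068648852}{382992957}$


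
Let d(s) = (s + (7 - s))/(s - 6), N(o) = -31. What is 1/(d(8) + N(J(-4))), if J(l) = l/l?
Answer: -2/55 ≈ -0.036364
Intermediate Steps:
J(l) = 1
d(s) = 7/(-6 + s)
1/(d(8) + N(J(-4))) = 1/(7/(-6 + 8) - 31) = 1/(7/2 - 31) = 1/(-55/2) = -2/55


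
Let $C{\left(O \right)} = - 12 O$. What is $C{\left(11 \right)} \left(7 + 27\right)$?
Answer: $-4488$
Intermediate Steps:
$C{\left(11 \right)} \left(7 + 27\right) = \left(-12\right) 11 \left(7 + 27\right) = \left(-132\right) 34 = -4488$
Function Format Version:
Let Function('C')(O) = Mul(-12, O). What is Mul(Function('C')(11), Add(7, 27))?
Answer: -4488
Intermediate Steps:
Mul(Function('C')(11), Add(7, 27)) = Mul(Mul(-12, 11), Add(7, 27)) = Mul(-132, 34) = -4488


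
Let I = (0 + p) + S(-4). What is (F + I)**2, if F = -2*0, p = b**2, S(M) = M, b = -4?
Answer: 144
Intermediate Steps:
p = 16 (p = (-4)**2 = 16)
F = 0
I = 12 (I = (0 + 16) - 4 = 16 - 4 = 12)
(F + I)**2 = (0 + 12)**2 = 12**2 = 144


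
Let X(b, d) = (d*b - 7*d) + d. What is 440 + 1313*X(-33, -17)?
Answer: 870959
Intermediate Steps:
X(b, d) = -6*d + b*d (X(b, d) = (b*d - 7*d) + d = (-7*d + b*d) + d = -6*d + b*d)
440 + 1313*X(-33, -17) = 440 + 1313*(-17*(-6 - 33)) = 440 + 1313*(-17*(-39)) = 440 + 1313*663 = 440 + 870519 = 870959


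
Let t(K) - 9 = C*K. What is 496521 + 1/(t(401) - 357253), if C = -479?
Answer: 272750405282/549323 ≈ 4.9652e+5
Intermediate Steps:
t(K) = 9 - 479*K
496521 + 1/(t(401) - 357253) = 496521 + 1/((9 - 479*401) - 357253) = 496521 + 1/((9 - 192079) - 357253) = 496521 + 1/(-192070 - 357253) = 496521 + 1/(-549323) = 496521 - 1/549323 = 272750405282/549323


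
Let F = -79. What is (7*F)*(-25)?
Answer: 13825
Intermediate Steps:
(7*F)*(-25) = (7*(-79))*(-25) = -553*(-25) = 13825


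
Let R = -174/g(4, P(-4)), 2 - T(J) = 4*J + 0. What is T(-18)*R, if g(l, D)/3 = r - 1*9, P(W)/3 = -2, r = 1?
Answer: 1073/2 ≈ 536.50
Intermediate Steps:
P(W) = -6 (P(W) = 3*(-2) = -6)
g(l, D) = -24 (g(l, D) = 3*(1 - 1*9) = 3*(1 - 9) = 3*(-8) = -24)
T(J) = 2 - 4*J (T(J) = 2 - (4*J + 0) = 2 - 4*J)
R = 29/4 (R = -174/(-24) = -174*(-1/24) = 29/4 ≈ 7.2500)
T(-18)*R = (2 - 4*(-18))*(29/4) = (2 + 72)*(29/4) = 74*(29/4) = 1073/2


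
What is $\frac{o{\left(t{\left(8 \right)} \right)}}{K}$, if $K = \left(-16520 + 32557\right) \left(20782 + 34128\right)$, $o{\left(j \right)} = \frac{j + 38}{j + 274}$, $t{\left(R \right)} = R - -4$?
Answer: $\frac{5}{25184921762} \approx 1.9853 \cdot 10^{-10}$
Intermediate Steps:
$t{\left(R \right)} = 4 + R$ ($t{\left(R \right)} = R + 4 = 4 + R$)
$o{\left(j \right)} = \frac{38 + j}{274 + j}$
$K = 880591670$ ($K = 16037 \cdot 54910 = 880591670$)
$\frac{o{\left(t{\left(8 \right)} \right)}}{K} = \frac{\frac{1}{274 + \left(4 + 8\right)} \left(38 + \left(4 + 8\right)\right)}{880591670} = \frac{38 + 12}{274 + 12} \cdot \frac{1}{880591670} = \frac{1}{286} \cdot 50 \cdot \frac{1}{880591670} = \frac{25}{143} \cdot \frac{1}{880591670} = \frac{5}{25184921762}$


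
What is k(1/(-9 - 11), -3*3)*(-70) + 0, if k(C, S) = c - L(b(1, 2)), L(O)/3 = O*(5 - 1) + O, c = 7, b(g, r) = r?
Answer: 1610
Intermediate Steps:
L(O) = 15*O (L(O) = 3*(O*(5 - 1) + O) = 3*(O*4 + O) = 3*(4*O + O) = 3*(5*O) = 15*O)
k(C, S) = -23 (k(C, S) = 7 - 15*2 = 7 - 1*30 = 7 - 30 = -23)
k(1/(-9 - 11), -3*3)*(-70) + 0 = -23*(-70) + 0 = 1610 + 0 = 1610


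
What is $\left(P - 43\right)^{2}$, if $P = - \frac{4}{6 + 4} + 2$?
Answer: $\frac{42849}{25} \approx 1714.0$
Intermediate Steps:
$P = \frac{8}{5}$ ($P = - \frac{4}{10} + 2 = \left(-4\right) \frac{1}{10} + 2 = - \frac{2}{5} + 2 = \frac{8}{5} \approx 1.6$)
$\left(P - 43\right)^{2} = \left(\frac{8}{5} - 43\right)^{2} = \left(- \frac{207}{5}\right)^{2} = \frac{42849}{25}$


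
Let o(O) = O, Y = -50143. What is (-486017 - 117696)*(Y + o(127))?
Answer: 30195309408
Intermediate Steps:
(-486017 - 117696)*(Y + o(127)) = (-486017 - 117696)*(-50143 + 127) = -603713*(-50016) = 30195309408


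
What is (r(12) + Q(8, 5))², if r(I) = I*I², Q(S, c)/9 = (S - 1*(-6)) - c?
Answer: 3272481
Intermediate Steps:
Q(S, c) = 54 - 9*c + 9*S (Q(S, c) = 9*((S - 1*(-6)) - c) = 9*((S + 6) - c) = 9*((6 + S) - c) = 9*(6 + S - c) = 54 - 9*c + 9*S)
r(I) = I³
(r(12) + Q(8, 5))² = (12³ + (54 - 9*5 + 9*8))² = (1728 + (54 - 45 + 72))² = (1728 + 81)² = 1809² = 3272481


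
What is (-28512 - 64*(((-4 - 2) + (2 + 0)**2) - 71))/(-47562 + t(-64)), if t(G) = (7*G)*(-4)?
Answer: 2384/4577 ≈ 0.52087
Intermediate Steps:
t(G) = -28*G
(-28512 - 64*(((-4 - 2) + (2 + 0)**2) - 71))/(-47562 + t(-64)) = (-28512 - 64*(((-4 - 2) + (2 + 0)**2) - 71))/(-47562 - 28*(-64)) = (-28512 - 64*((-6 + 2**2) - 71))/(-47562 + 1792) = (-28512 - 64*((-6 + 4) - 71))/(-45770) = (-28512 - 64*(-2 - 71))*(-1/45770) = (-28512 - 64*(-73))*(-1/45770) = (-28512 + 4672)*(-1/45770) = -23840*(-1/45770) = 2384/4577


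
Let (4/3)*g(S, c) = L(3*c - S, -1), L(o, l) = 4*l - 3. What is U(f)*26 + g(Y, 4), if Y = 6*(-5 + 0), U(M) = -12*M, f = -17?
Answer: 21195/4 ≈ 5298.8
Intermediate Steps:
Y = -30 (Y = 6*(-5) = -30)
L(o, l) = -3 + 4*l
g(S, c) = -21/4 (g(S, c) = 3*(-3 + 4*(-1))/4 = 3*(-3 - 4)/4 = (3/4)*(-7) = -21/4)
U(f)*26 + g(Y, 4) = -12*(-17)*26 - 21/4 = 204*26 - 21/4 = 5304 - 21/4 = 21195/4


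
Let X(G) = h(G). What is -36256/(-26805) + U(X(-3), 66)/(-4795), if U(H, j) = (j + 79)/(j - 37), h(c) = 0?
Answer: 34742699/25705995 ≈ 1.3515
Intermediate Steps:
X(G) = 0
U(H, j) = (79 + j)/(-37 + j)
-36256/(-26805) + U(X(-3), 66)/(-4795) = -36256/(-26805) + ((79 + 66)/(-37 + 66))/(-4795) = -36256*(-1/26805) + (145/29)*(-1/4795) = 36256/26805 + ((1/29)*145)*(-1/4795) = 36256/26805 + 5*(-1/4795) = 36256/26805 - 1/959 = 34742699/25705995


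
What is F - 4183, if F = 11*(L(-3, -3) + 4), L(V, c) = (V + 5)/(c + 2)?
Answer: -4161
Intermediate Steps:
L(V, c) = (5 + V)/(2 + c)
F = 22 (F = 11*((5 - 3)/(2 - 3) + 4) = 11*(2/(-1) + 4) = 11*(-1*2 + 4) = 11*(-2 + 4) = 11*2 = 22)
F - 4183 = 22 - 4183 = -4161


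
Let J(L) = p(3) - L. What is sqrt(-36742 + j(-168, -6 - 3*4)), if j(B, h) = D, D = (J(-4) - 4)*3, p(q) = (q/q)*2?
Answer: 8*I*sqrt(574) ≈ 191.67*I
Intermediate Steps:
p(q) = 2 (p(q) = 1*2 = 2)
J(L) = 2 - L
D = 6 (D = ((2 - 1*(-4)) - 4)*3 = ((2 + 4) - 4)*3 = (6 - 4)*3 = 2*3 = 6)
j(B, h) = 6
sqrt(-36742 + j(-168, -6 - 3*4)) = sqrt(-36742 + 6) = sqrt(-36736) = 8*I*sqrt(574)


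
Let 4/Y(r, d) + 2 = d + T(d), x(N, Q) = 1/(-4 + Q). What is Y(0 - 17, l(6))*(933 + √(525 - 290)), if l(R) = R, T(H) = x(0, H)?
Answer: 2488/3 + 8*√235/9 ≈ 842.96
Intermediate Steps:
T(H) = 1/(-4 + H)
Y(r, d) = 4/(-2 + d + 1/(-4 + d)) (Y(r, d) = 4/(-2 + (d + 1/(-4 + d))) = 4/(-2 + d + 1/(-4 + d)))
Y(0 - 17, l(6))*(933 + √(525 - 290)) = (4*(-4 + 6)/(1 + (-4 + 6)*(-2 + 6)))*(933 + √(525 - 290)) = (4*2/(1 + 2*4))*(933 + √235) = (4*2/(1 + 8))*(933 + √235) = (4*2/9)*(933 + √235) = (4*(⅑)*2)*(933 + √235) = 8*(933 + √235)/9 = 2488/3 + 8*√235/9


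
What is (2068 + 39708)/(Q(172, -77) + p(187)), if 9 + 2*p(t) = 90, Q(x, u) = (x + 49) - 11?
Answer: 83552/501 ≈ 166.77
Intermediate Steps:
Q(x, u) = 38 + x (Q(x, u) = (49 + x) - 11 = 38 + x)
p(t) = 81/2 (p(t) = -9/2 + (1/2)*90 = -9/2 + 45 = 81/2)
(2068 + 39708)/(Q(172, -77) + p(187)) = (2068 + 39708)/((38 + 172) + 81/2) = 41776/(210 + 81/2) = 41776/(501/2) = 41776*(2/501) = 83552/501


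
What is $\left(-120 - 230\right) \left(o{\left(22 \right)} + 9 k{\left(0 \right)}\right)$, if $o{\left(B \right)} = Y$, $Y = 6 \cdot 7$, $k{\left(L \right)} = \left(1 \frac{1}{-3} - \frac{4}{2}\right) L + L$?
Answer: $-14700$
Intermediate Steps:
$k{\left(L \right)} = - \frac{4 L}{3}$ ($k{\left(L \right)} = \left(1 \left(- \frac{1}{3}\right) - 2\right) L + L = \left(- \frac{1}{3} - 2\right) L + L = - \frac{7 L}{3} + L = - \frac{4 L}{3}$)
$Y = 42$
$o{\left(B \right)} = 42$
$\left(-120 - 230\right) \left(o{\left(22 \right)} + 9 k{\left(0 \right)}\right) = \left(-120 - 230\right) \left(42 + 9 \left(\left(- \frac{4}{3}\right) 0\right)\right) = - 350 \left(42 + 9 \cdot 0\right) = - 350 \left(42 + 0\right) = \left(-350\right) 42 = -14700$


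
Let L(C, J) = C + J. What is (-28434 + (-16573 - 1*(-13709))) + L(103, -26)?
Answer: -31221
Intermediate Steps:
(-28434 + (-16573 - 1*(-13709))) + L(103, -26) = (-28434 + (-16573 - 1*(-13709))) + (103 - 26) = (-28434 + (-16573 + 13709)) + 77 = (-28434 - 2864) + 77 = -31298 + 77 = -31221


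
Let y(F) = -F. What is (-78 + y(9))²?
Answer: 7569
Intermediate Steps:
(-78 + y(9))² = (-78 - 1*9)² = (-78 - 9)² = (-87)² = 7569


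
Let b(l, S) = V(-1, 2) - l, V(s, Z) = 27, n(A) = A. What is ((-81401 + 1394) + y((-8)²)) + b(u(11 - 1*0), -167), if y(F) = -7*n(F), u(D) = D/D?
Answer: -80429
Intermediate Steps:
u(D) = 1
b(l, S) = 27 - l
y(F) = -7*F
((-81401 + 1394) + y((-8)²)) + b(u(11 - 1*0), -167) = ((-81401 + 1394) - 7*(-8)²) + (27 - 1*1) = (-80007 - 7*64) + (27 - 1) = (-80007 - 448) + 26 = -80455 + 26 = -80429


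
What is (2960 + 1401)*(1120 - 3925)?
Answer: -12232605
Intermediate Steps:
(2960 + 1401)*(1120 - 3925) = 4361*(-2805) = -12232605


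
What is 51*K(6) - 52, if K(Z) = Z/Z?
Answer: -1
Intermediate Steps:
K(Z) = 1
51*K(6) - 52 = 51*1 - 52 = 51 - 52 = -1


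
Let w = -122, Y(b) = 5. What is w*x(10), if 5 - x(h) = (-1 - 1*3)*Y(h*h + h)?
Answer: -3050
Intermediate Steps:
x(h) = 25 (x(h) = 5 - (-1 - 1*3)*5 = 5 - (-1 - 3)*5 = 5 - (-4)*5 = 5 - 1*(-20) = 5 + 20 = 25)
w*x(10) = -122*25 = -3050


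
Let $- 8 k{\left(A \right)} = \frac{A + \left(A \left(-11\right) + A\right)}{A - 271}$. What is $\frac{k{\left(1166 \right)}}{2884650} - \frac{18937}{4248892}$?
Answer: $- \frac{16295082925223}{3656542281827000} \approx -0.0044564$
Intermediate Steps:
$k{\left(A \right)} = \frac{9 A}{8 \left(-271 + A\right)}$ ($k{\left(A \right)} = - \frac{\left(A + \left(A \left(-11\right) + A\right)\right) \frac{1}{A - 271}}{8} = - \frac{\left(A + \left(- 11 A + A\right)\right) \frac{1}{-271 + A}}{8} = - \frac{\left(A - 10 A\right) \frac{1}{-271 + A}}{8} = - \frac{- 9 A \frac{1}{-271 + A}}{8} = - \frac{\left(-9\right) A \frac{1}{-271 + A}}{8} = \frac{9 A}{8 \left(-271 + A\right)}$)
$\frac{k{\left(1166 \right)}}{2884650} - \frac{18937}{4248892} = \frac{\frac{9}{8} \cdot 1166 \frac{1}{-271 + 1166}}{2884650} - \frac{18937}{4248892} = \frac{9}{8} \cdot 1166 \cdot \frac{1}{895} \cdot \frac{1}{2884650} - \frac{18937}{4248892} = \frac{5247}{3580} \cdot \frac{1}{2884650} - \frac{18937}{4248892} = \frac{1749}{3442349000} - \frac{18937}{4248892} = - \frac{16295082925223}{3656542281827000}$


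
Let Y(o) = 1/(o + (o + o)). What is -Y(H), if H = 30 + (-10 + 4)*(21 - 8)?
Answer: 1/144 ≈ 0.0069444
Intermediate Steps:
H = -48 (H = 30 - 6*13 = 30 - 78 = -48)
Y(o) = 1/(3*o) (Y(o) = 1/(o + 2*o) = 1/(3*o))
-Y(H) = -1/(3*(-48)) = -(-1)/(3*48) = -1*(-1/144) = 1/144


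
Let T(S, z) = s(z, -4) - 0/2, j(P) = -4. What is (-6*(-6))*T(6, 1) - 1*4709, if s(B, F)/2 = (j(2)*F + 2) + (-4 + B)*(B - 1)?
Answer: -3413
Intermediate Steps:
s(B, F) = 4 - 8*F + 2*(-1 + B)*(-4 + B) (s(B, F) = 2*((-4*F + 2) + (-4 + B)*(B - 1)) = 2*((2 - 4*F) + (-4 + B)*(-1 + B)) = 2*((2 - 4*F) + (-1 + B)*(-4 + B)) = 2*(2 - 4*F + (-1 + B)*(-4 + B)) = 4 - 8*F + 2*(-1 + B)*(-4 + B))
T(S, z) = 44 - 10*z + 2*z² (T(S, z) = (12 - 10*z - 8*(-4) + 2*z²) - 0/2 = (12 - 10*z + 32 + 2*z²) - 0/2 = (44 - 10*z + 2*z²) - 1*0 = (44 - 10*z + 2*z²) + 0 = 44 - 10*z + 2*z²)
(-6*(-6))*T(6, 1) - 1*4709 = (-6*(-6))*(44 - 10*1 + 2*1²) - 1*4709 = 36*(44 - 10 + 2*1) - 4709 = 36*(44 - 10 + 2) - 4709 = 36*36 - 4709 = 1296 - 4709 = -3413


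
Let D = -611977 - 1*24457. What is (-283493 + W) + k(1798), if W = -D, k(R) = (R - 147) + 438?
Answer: 355030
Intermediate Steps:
D = -636434 (D = -611977 - 24457 = -636434)
k(R) = 291 + R (k(R) = (-147 + R) + 438 = 291 + R)
W = 636434 (W = -1*(-636434) = 636434)
(-283493 + W) + k(1798) = (-283493 + 636434) + (291 + 1798) = 352941 + 2089 = 355030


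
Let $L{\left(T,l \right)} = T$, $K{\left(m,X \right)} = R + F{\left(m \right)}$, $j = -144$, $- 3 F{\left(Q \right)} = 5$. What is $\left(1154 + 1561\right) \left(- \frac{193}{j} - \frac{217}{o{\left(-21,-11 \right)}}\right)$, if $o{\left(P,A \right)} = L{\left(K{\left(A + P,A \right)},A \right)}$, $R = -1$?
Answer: $\frac{10779455}{48} \approx 2.2457 \cdot 10^{5}$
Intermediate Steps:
$F{\left(Q \right)} = - \frac{5}{3}$ ($F{\left(Q \right)} = \left(- \frac{1}{3}\right) 5 = - \frac{5}{3}$)
$K{\left(m,X \right)} = - \frac{8}{3}$ ($K{\left(m,X \right)} = -1 - \frac{5}{3} = - \frac{8}{3}$)
$o{\left(P,A \right)} = - \frac{8}{3}$
$\left(1154 + 1561\right) \left(- \frac{193}{j} - \frac{217}{o{\left(-21,-11 \right)}}\right) = \left(1154 + 1561\right) \left(- \frac{193}{-144} - \frac{217}{- \frac{8}{3}}\right) = 2715 \left(\left(-193\right) \left(- \frac{1}{144}\right) - - \frac{651}{8}\right) = 2715 \left(\frac{193}{144} + \frac{651}{8}\right) = 2715 \cdot \frac{11911}{144} = \frac{10779455}{48}$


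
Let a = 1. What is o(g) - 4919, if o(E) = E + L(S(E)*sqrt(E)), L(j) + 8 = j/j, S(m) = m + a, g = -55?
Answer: -4981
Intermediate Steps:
S(m) = 1 + m (S(m) = m + 1 = 1 + m)
L(j) = -7 (L(j) = -8 + j/j = -8 + 1 = -7)
o(E) = -7 + E (o(E) = E - 7 = -7 + E)
o(g) - 4919 = (-7 - 55) - 4919 = -62 - 4919 = -4981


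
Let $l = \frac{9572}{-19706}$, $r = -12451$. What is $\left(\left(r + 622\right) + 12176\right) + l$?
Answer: $\frac{3414205}{9853} \approx 346.51$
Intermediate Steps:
$l = - \frac{4786}{9853}$ ($l = 9572 \left(- \frac{1}{19706}\right) = - \frac{4786}{9853} \approx -0.48574$)
$\left(\left(r + 622\right) + 12176\right) + l = \left(\left(-12451 + 622\right) + 12176\right) - \frac{4786}{9853} = \left(-11829 + 12176\right) - \frac{4786}{9853} = 347 - \frac{4786}{9853} = \frac{3414205}{9853}$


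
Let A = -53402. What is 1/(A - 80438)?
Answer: -1/133840 ≈ -7.4716e-6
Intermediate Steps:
1/(A - 80438) = 1/(-53402 - 80438) = 1/(-133840) = -1/133840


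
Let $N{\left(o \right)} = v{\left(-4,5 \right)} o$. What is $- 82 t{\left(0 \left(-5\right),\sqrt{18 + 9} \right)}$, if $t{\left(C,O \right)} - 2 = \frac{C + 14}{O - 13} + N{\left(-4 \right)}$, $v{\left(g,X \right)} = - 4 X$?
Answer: $- \frac{469942}{71} + \frac{1722 \sqrt{3}}{71} \approx -6576.9$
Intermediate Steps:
$N{\left(o \right)} = - 20 o$ ($N{\left(o \right)} = \left(-4\right) 5 o = - 20 o$)
$t{\left(C,O \right)} = 82 + \frac{14 + C}{-13 + O}$ ($t{\left(C,O \right)} = 2 + \left(\frac{C + 14}{O - 13} - -80\right) = 2 + \left(\frac{14 + C}{-13 + O} + 80\right) = 2 + \left(80 + \frac{14 + C}{-13 + O}\right) = 82 + \frac{14 + C}{-13 + O}$)
$- 82 t{\left(0 \left(-5\right),\sqrt{18 + 9} \right)} = - 82 \frac{-1052 + 0 \left(-5\right) + 82 \sqrt{18 + 9}}{-13 + \sqrt{18 + 9}} = - 82 \frac{-1052 + 0 + 82 \sqrt{27}}{-13 + \sqrt{27}} = - 82 \frac{-1052 + 0 + 82 \cdot 3 \sqrt{3}}{-13 + 3 \sqrt{3}} = - 82 \frac{-1052 + 0 + 246 \sqrt{3}}{-13 + 3 \sqrt{3}} = - 82 \frac{-1052 + 246 \sqrt{3}}{-13 + 3 \sqrt{3}} = - \frac{82 \left(-1052 + 246 \sqrt{3}\right)}{-13 + 3 \sqrt{3}}$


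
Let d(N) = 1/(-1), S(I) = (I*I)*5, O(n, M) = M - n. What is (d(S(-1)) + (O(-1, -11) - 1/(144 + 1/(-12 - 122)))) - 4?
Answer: -289559/19295 ≈ -15.007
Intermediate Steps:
S(I) = 5*I² (S(I) = I²*5 = 5*I²)
d(N) = -1
(d(S(-1)) + (O(-1, -11) - 1/(144 + 1/(-12 - 122)))) - 4 = (-1 + ((-11 - 1*(-1)) - 1/(144 + 1/(-12 - 122)))) - 4 = (-1 + ((-11 + 1) - 1/(144 + 1/(-134)))) - 4 = (-1 + (-10 - 1/(144 - 1/134))) - 4 = (-1 + (-10 - 1/19295/134)) - 4 = (-1 + (-10 - 1*134/19295)) - 4 = (-1 + (-10 - 134/19295)) - 4 = (-1 - 193084/19295) - 4 = -212379/19295 - 4 = -289559/19295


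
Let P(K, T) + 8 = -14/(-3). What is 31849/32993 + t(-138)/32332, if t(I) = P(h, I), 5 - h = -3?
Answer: 1544447837/1600094514 ≈ 0.96522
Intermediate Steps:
h = 8 (h = 5 - 1*(-3) = 5 + 3 = 8)
P(K, T) = -10/3 (P(K, T) = -8 - 14/(-3) = -8 - 14*(-1/3) = -8 + 14/3 = -10/3)
t(I) = -10/3
31849/32993 + t(-138)/32332 = 31849/32993 - 10/3/32332 = 31849*(1/32993) - 10/3*1/32332 = 31849/32993 - 5/48498 = 1544447837/1600094514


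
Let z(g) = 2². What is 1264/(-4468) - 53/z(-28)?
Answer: -60465/4468 ≈ -13.533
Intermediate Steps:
z(g) = 4
1264/(-4468) - 53/z(-28) = 1264/(-4468) - 53/4 = 1264*(-1/4468) - 53*¼ = -316/1117 - 53/4 = -60465/4468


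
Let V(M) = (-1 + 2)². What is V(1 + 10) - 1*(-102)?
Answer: 103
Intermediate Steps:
V(M) = 1 (V(M) = 1² = 1)
V(1 + 10) - 1*(-102) = 1 - 1*(-102) = 1 + 102 = 103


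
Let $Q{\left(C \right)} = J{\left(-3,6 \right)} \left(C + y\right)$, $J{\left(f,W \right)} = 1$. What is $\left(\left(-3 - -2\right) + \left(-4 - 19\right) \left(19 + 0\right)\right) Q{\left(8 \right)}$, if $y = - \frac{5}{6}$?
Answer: $-3139$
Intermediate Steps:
$y = - \frac{5}{6}$ ($y = \left(-5\right) \frac{1}{6} = - \frac{5}{6} \approx -0.83333$)
$Q{\left(C \right)} = - \frac{5}{6} + C$ ($Q{\left(C \right)} = 1 \left(C - \frac{5}{6}\right) = 1 \left(- \frac{5}{6} + C\right) = - \frac{5}{6} + C$)
$\left(\left(-3 - -2\right) + \left(-4 - 19\right) \left(19 + 0\right)\right) Q{\left(8 \right)} = \left(\left(-3 - -2\right) + \left(-4 - 19\right) \left(19 + 0\right)\right) \left(- \frac{5}{6} + 8\right) = \left(\left(-3 + 2\right) - 437\right) \frac{43}{6} = \left(-1 - 437\right) \frac{43}{6} = \left(-438\right) \frac{43}{6} = -3139$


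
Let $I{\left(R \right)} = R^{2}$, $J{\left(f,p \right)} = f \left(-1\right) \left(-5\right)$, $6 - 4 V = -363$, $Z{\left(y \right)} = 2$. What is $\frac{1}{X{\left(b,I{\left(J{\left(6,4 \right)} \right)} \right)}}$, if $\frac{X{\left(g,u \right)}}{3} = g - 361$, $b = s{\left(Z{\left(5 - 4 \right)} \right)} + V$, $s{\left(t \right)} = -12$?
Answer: $- \frac{4}{3369} \approx -0.0011873$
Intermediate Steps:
$V = \frac{369}{4}$ ($V = \frac{3}{2} - - \frac{363}{4} = \frac{3}{2} + \frac{363}{4} = \frac{369}{4} \approx 92.25$)
$J{\left(f,p \right)} = 5 f$ ($J{\left(f,p \right)} = - f \left(-5\right) = 5 f$)
$b = \frac{321}{4}$ ($b = -12 + \frac{369}{4} = \frac{321}{4} \approx 80.25$)
$X{\left(g,u \right)} = -1083 + 3 g$ ($X{\left(g,u \right)} = 3 \left(g - 361\right) = 3 \left(-361 + g\right) = -1083 + 3 g$)
$\frac{1}{X{\left(b,I{\left(J{\left(6,4 \right)} \right)} \right)}} = \frac{1}{-1083 + 3 \cdot \frac{321}{4}} = \frac{1}{-1083 + \frac{963}{4}} = \frac{1}{- \frac{3369}{4}} = - \frac{4}{3369}$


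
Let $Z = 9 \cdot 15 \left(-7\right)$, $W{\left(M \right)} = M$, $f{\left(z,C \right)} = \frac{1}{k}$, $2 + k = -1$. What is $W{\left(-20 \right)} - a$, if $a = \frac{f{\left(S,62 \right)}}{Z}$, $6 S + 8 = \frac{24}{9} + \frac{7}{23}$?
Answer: $- \frac{56701}{2835} \approx -20.0$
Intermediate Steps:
$S = - \frac{347}{414}$ ($S = - \frac{4}{3} + \frac{\frac{24}{9} + \frac{7}{23}}{6} = - \frac{4}{3} + \frac{24 \cdot \frac{1}{9} + 7 \cdot \frac{1}{23}}{6} = - \frac{4}{3} + \frac{\frac{8}{3} + \frac{7}{23}}{6} = - \frac{4}{3} + \frac{1}{6} \cdot \frac{205}{69} = - \frac{4}{3} + \frac{205}{414} = - \frac{347}{414} \approx -0.83816$)
$k = -3$ ($k = -2 - 1 = -3$)
$f{\left(z,C \right)} = - \frac{1}{3}$ ($f{\left(z,C \right)} = \frac{1}{-3} = - \frac{1}{3}$)
$Z = -945$ ($Z = 135 \left(-7\right) = -945$)
$a = \frac{1}{2835}$ ($a = - \frac{1}{3 \left(-945\right)} = \left(- \frac{1}{3}\right) \left(- \frac{1}{945}\right) = \frac{1}{2835} \approx 0.00035273$)
$W{\left(-20 \right)} - a = -20 - \frac{1}{2835} = - \frac{56701}{2835}$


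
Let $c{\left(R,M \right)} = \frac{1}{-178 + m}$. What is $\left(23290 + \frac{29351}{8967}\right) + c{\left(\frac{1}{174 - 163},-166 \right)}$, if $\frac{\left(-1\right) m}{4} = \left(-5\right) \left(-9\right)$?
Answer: $\frac{1526035319}{65514} \approx 23293.0$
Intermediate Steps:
$m = -180$ ($m = - 4 \left(\left(-5\right) \left(-9\right)\right) = \left(-4\right) 45 = -180$)
$c{\left(R,M \right)} = - \frac{1}{358}$ ($c{\left(R,M \right)} = \frac{1}{-178 - 180} = \frac{1}{-358} = - \frac{1}{358}$)
$\left(23290 + \frac{29351}{8967}\right) + c{\left(\frac{1}{174 - 163},-166 \right)} = \left(23290 + \frac{29351}{8967}\right) - \frac{1}{358} = \left(23290 + 29351 \cdot \frac{1}{8967}\right) - \frac{1}{358} = \left(23290 + \frac{599}{183}\right) - \frac{1}{358} = \frac{4262669}{183} - \frac{1}{358} = \frac{1526035319}{65514}$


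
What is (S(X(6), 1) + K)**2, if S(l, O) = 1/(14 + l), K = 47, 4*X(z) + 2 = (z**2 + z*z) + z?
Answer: 2408704/1089 ≈ 2211.8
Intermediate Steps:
X(z) = -1/2 + z**2/2 + z/4 (X(z) = -1/2 + ((z**2 + z*z) + z)/4 = -1/2 + ((z**2 + z**2) + z)/4 = -1/2 + (2*z**2 + z)/4 = -1/2 + (z + 2*z**2)/4 = -1/2 + (z**2/2 + z/4) = -1/2 + z**2/2 + z/4)
(S(X(6), 1) + K)**2 = (1/(14 + (-1/2 + (1/2)*6**2 + (1/4)*6)) + 47)**2 = (1/(14 + (-1/2 + (1/2)*36 + 3/2)) + 47)**2 = (1/(14 + (-1/2 + 18 + 3/2)) + 47)**2 = (1/(14 + 19) + 47)**2 = (1/33 + 47)**2 = (1552/33)**2 = 2408704/1089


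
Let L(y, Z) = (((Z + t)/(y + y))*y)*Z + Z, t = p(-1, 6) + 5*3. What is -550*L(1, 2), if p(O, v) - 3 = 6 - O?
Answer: -15950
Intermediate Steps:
p(O, v) = 9 - O (p(O, v) = 3 + (6 - O) = 9 - O)
t = 25 (t = (9 - 1*(-1)) + 5*3 = (9 + 1) + 15 = 10 + 15 = 25)
L(y, Z) = Z + Z*(25/2 + Z/2) (L(y, Z) = (((Z + 25)/(y + y))*y)*Z + Z = (((25 + Z)/((2*y)))*y)*Z + Z = (((25 + Z)*(1/(2*y)))*y)*Z + Z = (((25 + Z)/(2*y))*y)*Z + Z = (25/2 + Z/2)*Z + Z = Z*(25/2 + Z/2) + Z = Z + Z*(25/2 + Z/2))
-550*L(1, 2) = -275*2*(27 + 2) = -275*2*29 = -550*29 = -15950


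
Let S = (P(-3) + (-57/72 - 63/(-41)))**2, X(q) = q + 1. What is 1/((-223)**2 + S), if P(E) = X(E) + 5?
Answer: 968256/48163981849 ≈ 2.0103e-5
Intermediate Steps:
X(q) = 1 + q
P(E) = 6 + E (P(E) = (1 + E) + 5 = 6 + E)
S = 13579225/968256 (S = ((6 - 3) + (-57/72 - 63/(-41)))**2 = (3 + (-57*1/72 - 63*(-1/41)))**2 = (3 + (-19/24 + 63/41))**2 = (3 + 733/984)**2 = (3685/984)**2 = 13579225/968256 ≈ 14.024)
1/((-223)**2 + S) = 1/((-223)**2 + 13579225/968256) = 1/(49729 + 13579225/968256) = 1/(48163981849/968256) = 968256/48163981849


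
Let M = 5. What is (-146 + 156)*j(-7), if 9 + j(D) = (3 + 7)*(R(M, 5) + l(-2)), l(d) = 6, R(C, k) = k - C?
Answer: 510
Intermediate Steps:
j(D) = 51 (j(D) = -9 + (3 + 7)*((5 - 1*5) + 6) = -9 + 10*((5 - 5) + 6) = -9 + 10*(0 + 6) = -9 + 10*6 = -9 + 60 = 51)
(-146 + 156)*j(-7) = (-146 + 156)*51 = 10*51 = 510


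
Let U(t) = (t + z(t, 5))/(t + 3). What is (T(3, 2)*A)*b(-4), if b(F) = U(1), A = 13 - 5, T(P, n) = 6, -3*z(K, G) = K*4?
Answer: -4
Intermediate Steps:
z(K, G) = -4*K/3 (z(K, G) = -K*4/3 = -4*K/3)
A = 8
U(t) = -t/(3*(3 + t)) (U(t) = (t - 4*t/3)/(t + 3) = (-t/3)/(3 + t) = -t/(3*(3 + t)))
b(F) = -1/12 (b(F) = -1*1/(9 + 3*1) = -1*1/(9 + 3) = -1*1/12 = -1*1*1/12 = -1/12)
(T(3, 2)*A)*b(-4) = (6*8)*(-1/12) = 48*(-1/12) = -4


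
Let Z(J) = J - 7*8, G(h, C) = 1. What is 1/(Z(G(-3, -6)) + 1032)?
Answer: 1/977 ≈ 0.0010235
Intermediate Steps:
Z(J) = -56 + J (Z(J) = J - 56 = -56 + J)
1/(Z(G(-3, -6)) + 1032) = 1/((-56 + 1) + 1032) = 1/(-55 + 1032) = 1/977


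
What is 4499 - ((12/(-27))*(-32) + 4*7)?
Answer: 40111/9 ≈ 4456.8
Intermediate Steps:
4499 - ((12/(-27))*(-32) + 4*7) = 4499 - ((12*(-1/27))*(-32) + 28) = 4499 - (-4/9*(-32) + 28) = 4499 - (128/9 + 28) = 4499 - 1*380/9 = 4499 - 380/9 = 40111/9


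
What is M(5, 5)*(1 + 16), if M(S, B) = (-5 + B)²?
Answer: 0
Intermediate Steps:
M(5, 5)*(1 + 16) = (-5 + 5)²*(1 + 16) = 0²*17 = 0*17 = 0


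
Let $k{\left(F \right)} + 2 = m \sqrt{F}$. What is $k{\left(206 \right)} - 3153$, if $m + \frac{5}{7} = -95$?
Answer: $-3155 - \frac{670 \sqrt{206}}{7} \approx -4528.8$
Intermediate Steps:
$m = - \frac{670}{7}$ ($m = - \frac{5}{7} - 95 = - \frac{670}{7} \approx -95.714$)
$k{\left(F \right)} = -2 - \frac{670 \sqrt{F}}{7}$
$k{\left(206 \right)} - 3153 = \left(-2 - \frac{670 \sqrt{206}}{7}\right) - 3153 = -3155 - \frac{670 \sqrt{206}}{7}$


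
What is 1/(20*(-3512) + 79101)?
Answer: 1/8861 ≈ 0.00011285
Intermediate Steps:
1/(20*(-3512) + 79101) = 1/(-70240 + 79101) = 1/8861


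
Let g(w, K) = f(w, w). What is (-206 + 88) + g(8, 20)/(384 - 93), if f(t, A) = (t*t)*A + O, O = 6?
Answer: -33820/291 ≈ -116.22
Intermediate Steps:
f(t, A) = 6 + A*t**2 (f(t, A) = (t*t)*A + 6 = t**2*A + 6 = A*t**2 + 6 = 6 + A*t**2)
g(w, K) = 6 + w**3 (g(w, K) = 6 + w*w**2 = 6 + w**3)
(-206 + 88) + g(8, 20)/(384 - 93) = (-206 + 88) + (6 + 8**3)/(384 - 93) = -118 + (6 + 512)/291 = -118 + (1/291)*518 = -118 + 518/291 = -33820/291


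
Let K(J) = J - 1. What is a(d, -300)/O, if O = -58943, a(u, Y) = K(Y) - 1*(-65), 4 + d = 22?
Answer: 236/58943 ≈ 0.0040039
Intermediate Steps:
K(J) = -1 + J
d = 18 (d = -4 + 22 = 18)
a(u, Y) = 64 + Y (a(u, Y) = (-1 + Y) - 1*(-65) = (-1 + Y) + 65 = 64 + Y)
a(d, -300)/O = (64 - 300)/(-58943) = -236*(-1/58943) = 236/58943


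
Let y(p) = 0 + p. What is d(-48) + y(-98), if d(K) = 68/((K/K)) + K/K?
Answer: -29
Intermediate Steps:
y(p) = p
d(K) = 69 (d(K) = 68/1 + 1 = 68*1 + 1 = 68 + 1 = 69)
d(-48) + y(-98) = 69 - 98 = -29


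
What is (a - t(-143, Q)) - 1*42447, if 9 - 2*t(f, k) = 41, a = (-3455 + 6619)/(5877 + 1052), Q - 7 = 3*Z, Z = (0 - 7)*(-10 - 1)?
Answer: -294001235/6929 ≈ -42431.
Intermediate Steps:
Z = 77 (Z = -7*(-11) = 77)
Q = 238 (Q = 7 + 3*77 = 7 + 231 = 238)
a = 3164/6929 ≈ 0.45663
t(f, k) = -16 (t(f, k) = 9/2 - ½*41 = 9/2 - 41/2 = -16)
(a - t(-143, Q)) - 1*42447 = (3164/6929 - 1*(-16)) - 1*42447 = (3164/6929 + 16) - 42447 = 114028/6929 - 42447 = -294001235/6929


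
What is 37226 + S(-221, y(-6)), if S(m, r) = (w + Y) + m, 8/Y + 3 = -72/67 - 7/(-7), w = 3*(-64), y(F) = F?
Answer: 3791471/103 ≈ 36810.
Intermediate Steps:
w = -192
Y = -268/103 (Y = 8/(-3 + (-72/67 - 7/(-7))) = 8/(-3 + (-72*1/67 - 7*(-⅐))) = 8/(-3 + (-72/67 + 1)) = 8/(-3 - 5/67) = 8/(-206/67) = 8*(-67/206) = -268/103 ≈ -2.6019)
S(m, r) = -20044/103 + m (S(m, r) = (-192 - 268/103) + m = -20044/103 + m)
37226 + S(-221, y(-6)) = 37226 + (-20044/103 - 221) = 37226 - 42807/103 = 3791471/103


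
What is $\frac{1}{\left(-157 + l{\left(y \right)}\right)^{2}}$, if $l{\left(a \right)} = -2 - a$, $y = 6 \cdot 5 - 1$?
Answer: $\frac{1}{35344} \approx 2.8293 \cdot 10^{-5}$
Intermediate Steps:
$y = 29$ ($y = 30 - 1 = 29$)
$\frac{1}{\left(-157 + l{\left(y \right)}\right)^{2}} = \frac{1}{\left(-157 - 31\right)^{2}} = \frac{1}{\left(-188\right)^{2}} = \frac{1}{35344}$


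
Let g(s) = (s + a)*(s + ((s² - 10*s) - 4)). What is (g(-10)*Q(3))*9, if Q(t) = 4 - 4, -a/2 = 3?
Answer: 0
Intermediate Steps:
a = -6 (a = -2*3 = -6)
g(s) = (-6 + s)*(-4 + s² - 9*s) (g(s) = (s - 6)*(s + ((s² - 10*s) - 4)) = (-6 + s)*(s + (-4 + s² - 10*s)) = (-6 + s)*(-4 + s² - 9*s))
Q(t) = 0
(g(-10)*Q(3))*9 = ((24 + (-10)³ - 15*(-10)² + 50*(-10))*0)*9 = ((24 - 1000 - 15*100 - 500)*0)*9 = ((24 - 1000 - 1500 - 500)*0)*9 = -2976*0*9 = 0*9 = 0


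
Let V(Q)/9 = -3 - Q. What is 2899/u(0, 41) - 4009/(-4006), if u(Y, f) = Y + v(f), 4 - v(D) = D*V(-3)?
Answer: 5814715/8012 ≈ 725.75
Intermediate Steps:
V(Q) = -27 - 9*Q (V(Q) = 9*(-3 - Q) = -27 - 9*Q)
v(D) = 4 (v(D) = 4 - D*(-27 - 9*(-3)) = 4 - D*(-27 + 27) = 4 - D*0 = 4 - 1*0 = 4 + 0 = 4)
u(Y, f) = 4 + Y (u(Y, f) = Y + 4 = 4 + Y)
2899/u(0, 41) - 4009/(-4006) = 2899/(4 + 0) - 4009/(-4006) = 2899/4 - 4009*(-1/4006) = 2899*(¼) + 4009/4006 = 2899/4 + 4009/4006 = 5814715/8012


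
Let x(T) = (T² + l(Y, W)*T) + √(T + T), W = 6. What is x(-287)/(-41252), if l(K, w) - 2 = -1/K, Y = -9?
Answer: -183967/92817 - I*√574/41252 ≈ -1.982 - 0.00058078*I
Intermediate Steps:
l(K, w) = 2 - 1/K
x(T) = T² + 19*T/9 + √2*√T (x(T) = (T² + (2 - 1/(-9))*T) + √(T + T) = (T² + (2 - 1*(-⅑))*T) + √(2*T) = (T² + (2 + ⅑)*T) + √2*√T = (T² + 19*T/9) + √2*√T = T² + 19*T/9 + √2*√T)
x(-287)/(-41252) = ((-287)² + (19/9)*(-287) + √2*√(-287))/(-41252) = (82369 - 5453/9 + √2*(I*√287))*(-1/41252) = (82369 - 5453/9 + I*√574)*(-1/41252) = (735868/9 + I*√574)*(-1/41252) = -183967/92817 - I*√574/41252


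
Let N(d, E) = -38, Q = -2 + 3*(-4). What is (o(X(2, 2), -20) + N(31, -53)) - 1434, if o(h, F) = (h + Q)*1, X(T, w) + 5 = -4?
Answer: -1495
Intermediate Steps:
Q = -14 (Q = -2 - 12 = -14)
X(T, w) = -9 (X(T, w) = -5 - 4 = -9)
o(h, F) = -14 + h (o(h, F) = (h - 14)*1 = (-14 + h)*1 = -14 + h)
(o(X(2, 2), -20) + N(31, -53)) - 1434 = ((-14 - 9) - 38) - 1434 = (-23 - 38) - 1434 = -61 - 1434 = -1495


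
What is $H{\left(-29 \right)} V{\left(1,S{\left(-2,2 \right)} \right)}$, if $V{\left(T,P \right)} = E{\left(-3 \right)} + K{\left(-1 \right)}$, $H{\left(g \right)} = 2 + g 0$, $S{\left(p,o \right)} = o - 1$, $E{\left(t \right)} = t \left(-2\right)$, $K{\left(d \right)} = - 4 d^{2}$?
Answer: $4$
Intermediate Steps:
$E{\left(t \right)} = - 2 t$
$S{\left(p,o \right)} = -1 + o$
$H{\left(g \right)} = 2$ ($H{\left(g \right)} = 2 + 0 = 2$)
$V{\left(T,P \right)} = 2$ ($V{\left(T,P \right)} = \left(-2\right) \left(-3\right) - 4 \left(-1\right)^{2} = 6 - 4 = 2$)
$H{\left(-29 \right)} V{\left(1,S{\left(-2,2 \right)} \right)} = 2 \cdot 2 = 4$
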